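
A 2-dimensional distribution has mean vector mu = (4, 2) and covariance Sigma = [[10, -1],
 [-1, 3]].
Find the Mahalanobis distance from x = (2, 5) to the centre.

Step 1 — centre the observation: (x - mu) = (-2, 3).

Step 2 — invert Sigma. det(Sigma) = 10·3 - (-1)² = 29.
  Sigma^{-1} = (1/det) · [[d, -b], [-b, a]] = [[0.1034, 0.0345],
 [0.0345, 0.3448]].

Step 3 — form the quadratic (x - mu)^T · Sigma^{-1} · (x - mu):
  Sigma^{-1} · (x - mu) = (-0.1034, 0.9655).
  (x - mu)^T · [Sigma^{-1} · (x - mu)] = (-2)·(-0.1034) + (3)·(0.9655) = 3.1034.

Step 4 — take square root: d = √(3.1034) ≈ 1.7617.

d(x, mu) = √(3.1034) ≈ 1.7617


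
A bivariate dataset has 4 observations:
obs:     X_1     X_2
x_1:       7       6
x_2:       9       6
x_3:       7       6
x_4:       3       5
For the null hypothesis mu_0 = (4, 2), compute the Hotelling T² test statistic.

Step 1 — sample mean vector:
  mean(X_1) = (7 + 9 + 7 + 3) / 4 = 26/4 = 6.5
  mean(X_2) = (6 + 6 + 6 + 5) / 4 = 23/4 = 5.75
  x̄ = (6.5, 5.75),  deviation x̄ - mu_0 = (6.5, 5.75) - (4, 2) = (2.5, 3.75).

Step 2 — sample covariance matrix, S[i,j] = (1/(n-1)) · Σ_k (x_{k,i} - mean_i) · (x_{k,j} - mean_j), divisor n-1 = 3:
  S[X_1,X_1] = ((0.5)·(0.5) + (2.5)·(2.5) + (0.5)·(0.5) + (-3.5)·(-3.5)) / 3 = 19/3 = 6.3333
  S[X_1,X_2] = ((0.5)·(0.25) + (2.5)·(0.25) + (0.5)·(0.25) + (-3.5)·(-0.75)) / 3 = 3.5/3 = 1.1667
  S[X_2,X_2] = ((0.25)·(0.25) + (0.25)·(0.25) + (0.25)·(0.25) + (-0.75)·(-0.75)) / 3 = 0.75/3 = 0.25
  S = [[6.3333, 1.1667],
 [1.1667, 0.25]].

Step 3 — invert S. det(S) = 6.3333·0.25 - (1.1667)² = 0.2222.
  S^{-1} = (1/det) · [[d, -b], [-b, a]] = [[1.125, -5.25],
 [-5.25, 28.5]].

Step 4 — quadratic form (x̄ - mu_0)^T · S^{-1} · (x̄ - mu_0):
  S^{-1} · (x̄ - mu_0) = (-16.875, 93.75),
  (x̄ - mu_0)^T · [...] = (2.5)·(-16.875) + (3.75)·(93.75) = 309.375.

Step 5 — scale by n: T² = 4 · 309.375 = 1237.5.

T² ≈ 1237.5


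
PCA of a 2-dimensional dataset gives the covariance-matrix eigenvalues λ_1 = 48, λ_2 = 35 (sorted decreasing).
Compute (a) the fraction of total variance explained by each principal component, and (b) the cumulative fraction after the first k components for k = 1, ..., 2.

Step 1 — total variance = trace(Sigma) = Σ λ_i = 48 + 35 = 83.

Step 2 — fraction explained by component i = λ_i / Σ λ:
  PC1: 48/83 = 0.5783
  PC2: 35/83 = 0.4217

Step 3 — cumulative fraction after k components = (λ_1 + ... + λ_k) / Σ λ:
  k = 1: 48/83 = 0.5783
  k = 2: (48 + 35)/83 = 83/83 = 1

Summary (fraction, with percent):

explained: PC1 0.5783 (57.83%), PC2 0.4217 (42.17%);  cumulative: 0.5783, 1


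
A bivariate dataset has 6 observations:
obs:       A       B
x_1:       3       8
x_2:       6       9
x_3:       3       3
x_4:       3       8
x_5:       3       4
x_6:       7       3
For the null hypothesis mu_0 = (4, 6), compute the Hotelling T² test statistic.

Step 1 — sample mean vector:
  mean(A) = (3 + 6 + 3 + 3 + 3 + 7) / 6 = 25/6 = 4.1667
  mean(B) = (8 + 9 + 3 + 8 + 4 + 3) / 6 = 35/6 = 5.8333
  x̄ = (4.1667, 5.8333),  deviation x̄ - mu_0 = (4.1667, 5.8333) - (4, 6) = (0.1667, -0.1667).

Step 2 — sample covariance matrix, S[i,j] = (1/(n-1)) · Σ_k (x_{k,i} - mean_i) · (x_{k,j} - mean_j), divisor n-1 = 5:
  S[A,A] = ((-1.1667)·(-1.1667) + (1.8333)·(1.8333) + (-1.1667)·(-1.1667) + (-1.1667)·(-1.1667) + (-1.1667)·(-1.1667) + (2.8333)·(2.8333)) / 5 = 16.8333/5 = 3.3667
  S[A,B] = ((-1.1667)·(2.1667) + (1.8333)·(3.1667) + (-1.1667)·(-2.8333) + (-1.1667)·(2.1667) + (-1.1667)·(-1.8333) + (2.8333)·(-2.8333)) / 5 = -1.8333/5 = -0.3667
  S[B,B] = ((2.1667)·(2.1667) + (3.1667)·(3.1667) + (-2.8333)·(-2.8333) + (2.1667)·(2.1667) + (-1.8333)·(-1.8333) + (-2.8333)·(-2.8333)) / 5 = 38.8333/5 = 7.7667
  S = [[3.3667, -0.3667],
 [-0.3667, 7.7667]].

Step 3 — invert S. det(S) = 3.3667·7.7667 - (-0.3667)² = 26.0133.
  S^{-1} = (1/det) · [[d, -b], [-b, a]] = [[0.2986, 0.0141],
 [0.0141, 0.1294]].

Step 4 — quadratic form (x̄ - mu_0)^T · S^{-1} · (x̄ - mu_0):
  S^{-1} · (x̄ - mu_0) = (0.0474, -0.0192),
  (x̄ - mu_0)^T · [...] = (0.1667)·(0.0474) + (-0.1667)·(-0.0192) = 0.0111.

Step 5 — scale by n: T² = 6 · 0.0111 = 0.0666.

T² ≈ 0.0666


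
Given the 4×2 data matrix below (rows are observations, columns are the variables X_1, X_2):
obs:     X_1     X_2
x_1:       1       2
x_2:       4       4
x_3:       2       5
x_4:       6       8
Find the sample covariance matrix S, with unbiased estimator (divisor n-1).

Step 1 — column means:
  mean(X_1) = (1 + 4 + 2 + 6) / 4 = 13/4 = 3.25
  mean(X_2) = (2 + 4 + 5 + 8) / 4 = 19/4 = 4.75

Step 2 — sample covariance S[i,j] = (1/(n-1)) · Σ_k (x_{k,i} - mean_i) · (x_{k,j} - mean_j), with n-1 = 3.
  S[X_1,X_1] = ((-2.25)·(-2.25) + (0.75)·(0.75) + (-1.25)·(-1.25) + (2.75)·(2.75)) / 3 = 14.75/3 = 4.9167
  S[X_1,X_2] = ((-2.25)·(-2.75) + (0.75)·(-0.75) + (-1.25)·(0.25) + (2.75)·(3.25)) / 3 = 14.25/3 = 4.75
  S[X_2,X_2] = ((-2.75)·(-2.75) + (-0.75)·(-0.75) + (0.25)·(0.25) + (3.25)·(3.25)) / 3 = 18.75/3 = 6.25

S is symmetric (S[j,i] = S[i,j]). Assembling:

S = [[4.9167, 4.75],
 [4.75, 6.25]]


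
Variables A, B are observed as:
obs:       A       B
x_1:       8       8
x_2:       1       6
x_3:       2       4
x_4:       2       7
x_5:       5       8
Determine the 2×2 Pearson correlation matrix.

Step 1 — column means:
  mean(A) = (8 + 1 + 2 + 2 + 5) / 5 = 18/5 = 3.6
  mean(B) = (8 + 6 + 4 + 7 + 8) / 5 = 33/5 = 6.6

Step 2 — sample variances and covariances s[i,j] = (1/(n-1)) · Σ_k (x_{k,i} - mean_i) · (x_{k,j} - mean_j), with n-1 = 4:
  s[A,A] = ((4.4)·(4.4) + (-2.6)·(-2.6) + (-1.6)·(-1.6) + (-1.6)·(-1.6) + (1.4)·(1.4)) / 4 = 33.2/4 = 8.3
  s[A,B] = ((4.4)·(1.4) + (-2.6)·(-0.6) + (-1.6)·(-2.6) + (-1.6)·(0.4) + (1.4)·(1.4)) / 4 = 13.2/4 = 3.3
  s[B,B] = ((1.4)·(1.4) + (-0.6)·(-0.6) + (-2.6)·(-2.6) + (0.4)·(0.4) + (1.4)·(1.4)) / 4 = 11.2/4 = 2.8
  Sample standard deviations s_i = √(s[i,i]):
  s(A) = √(8.3) = 2.881
  s(B) = √(2.8) = 1.6733

Step 3 — r_{ij} = s_{ij} / (s_i · s_j):
  r[A,A] = 1 (diagonal).
  r[A,B] = 3.3 / (2.881 · 1.6733) = 3.3 / 4.8208 = 0.6845
  r[B,B] = 1 (diagonal).

R is symmetric with unit diagonal. Assembling:

R = [[1, 0.6845],
 [0.6845, 1]]


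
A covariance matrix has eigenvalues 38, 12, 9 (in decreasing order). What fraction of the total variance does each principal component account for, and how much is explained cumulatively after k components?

Step 1 — total variance = trace(Sigma) = Σ λ_i = 38 + 12 + 9 = 59.

Step 2 — fraction explained by component i = λ_i / Σ λ:
  PC1: 38/59 = 0.6441
  PC2: 12/59 = 0.2034
  PC3: 9/59 = 0.1525

Step 3 — cumulative fraction after k components = (λ_1 + ... + λ_k) / Σ λ:
  k = 1: 38/59 = 0.6441
  k = 2: (38 + 12)/59 = 50/59 = 0.8475
  k = 3: (38 + 12 + 9)/59 = 59/59 = 1

Summary (fraction, with percent):

explained: PC1 0.6441 (64.41%), PC2 0.2034 (20.34%), PC3 0.1525 (15.25%);  cumulative: 0.6441, 0.8475, 1


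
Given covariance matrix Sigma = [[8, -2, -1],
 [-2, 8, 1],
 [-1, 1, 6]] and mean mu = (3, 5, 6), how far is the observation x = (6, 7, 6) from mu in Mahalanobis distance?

Step 1 — centre the observation: (x - mu) = (3, 2, 0).

Step 2 — invert Sigma (cofactor / det for 3×3, or solve directly):
  Sigma^{-1} = [[0.1351, 0.0316, 0.0172],
 [0.0316, 0.1351, -0.0172],
 [0.0172, -0.0172, 0.1724]].

Step 3 — form the quadratic (x - mu)^T · Sigma^{-1} · (x - mu):
  Sigma^{-1} · (x - mu) = (0.4684, 0.3649, 0.0172).
  (x - mu)^T · [Sigma^{-1} · (x - mu)] = (3)·(0.4684) + (2)·(0.3649) + (0)·(0.0172) = 2.1351.

Step 4 — take square root: d = √(2.1351) ≈ 1.4612.

d(x, mu) = √(2.1351) ≈ 1.4612


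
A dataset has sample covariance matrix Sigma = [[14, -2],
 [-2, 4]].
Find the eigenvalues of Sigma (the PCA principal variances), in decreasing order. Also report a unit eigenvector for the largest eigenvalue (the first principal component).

Step 1 — characteristic polynomial of 2×2 Sigma:
  det(Sigma - λI) = λ² - trace · λ + det = 0.
  trace = 14 + 4 = 18, det = 14·4 - (-2)² = 52.
Step 2 — discriminant:
  Δ = trace² - 4·det = 324 - 208 = 116.
Step 3 — eigenvalues:
  λ = (trace ± √Δ)/2 = (18 ± 10.7703)/2,
  λ_1 = 14.3852,  λ_2 = 3.6148.

Step 4 — unit eigenvector for λ_1: solve (Sigma - λ_1 I)v = 0. First row:
  (14 - 14.3852)·v_x + (-2)·v_y = 0, i.e. (-0.3852)·v_x + (-2)·v_y = 0,
  so v ∝ (b, λ_1 - a) = (-2, 0.3852); multiply by -1 so the first entry is positive: u = (2, -0.3852).
  ||u|| = √((2)² + (-0.3852)²) = √(4.1484) ≈ 2.0368,
  v_1 = u/||u|| ≈ (0.982, -0.1891) (||v_1|| = 1).

λ_1 = 14.3852,  λ_2 = 3.6148;  v_1 ≈ (0.982, -0.1891)


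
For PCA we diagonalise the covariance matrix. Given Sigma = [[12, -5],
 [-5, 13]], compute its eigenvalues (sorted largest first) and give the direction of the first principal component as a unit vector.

Step 1 — characteristic polynomial of 2×2 Sigma:
  det(Sigma - λI) = λ² - trace · λ + det = 0.
  trace = 12 + 13 = 25, det = 12·13 - (-5)² = 131.
Step 2 — discriminant:
  Δ = trace² - 4·det = 625 - 524 = 101.
Step 3 — eigenvalues:
  λ = (trace ± √Δ)/2 = (25 ± 10.0499)/2,
  λ_1 = 17.5249,  λ_2 = 7.4751.

Step 4 — unit eigenvector for λ_1: solve (Sigma - λ_1 I)v = 0. First row:
  (12 - 17.5249)·v_x + (-5)·v_y = 0, i.e. (-5.5249)·v_x + (-5)·v_y = 0,
  so v ∝ (b, λ_1 - a) = (-5, 5.5249); multiply by -1 so the first entry is positive: u = (5, -5.5249).
  ||u|| = √((5)² + (-5.5249)²) = √(55.5249) ≈ 7.4515,
  v_1 = u/||u|| ≈ (0.671, -0.7415) (||v_1|| = 1).

λ_1 = 17.5249,  λ_2 = 7.4751;  v_1 ≈ (0.671, -0.7415)


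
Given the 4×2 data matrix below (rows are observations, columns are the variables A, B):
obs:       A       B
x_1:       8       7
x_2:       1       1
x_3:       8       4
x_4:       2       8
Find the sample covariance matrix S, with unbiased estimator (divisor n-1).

Step 1 — column means:
  mean(A) = (8 + 1 + 8 + 2) / 4 = 19/4 = 4.75
  mean(B) = (7 + 1 + 4 + 8) / 4 = 20/4 = 5

Step 2 — sample covariance S[i,j] = (1/(n-1)) · Σ_k (x_{k,i} - mean_i) · (x_{k,j} - mean_j), with n-1 = 3.
  S[A,A] = ((3.25)·(3.25) + (-3.75)·(-3.75) + (3.25)·(3.25) + (-2.75)·(-2.75)) / 3 = 42.75/3 = 14.25
  S[A,B] = ((3.25)·(2) + (-3.75)·(-4) + (3.25)·(-1) + (-2.75)·(3)) / 3 = 10/3 = 3.3333
  S[B,B] = ((2)·(2) + (-4)·(-4) + (-1)·(-1) + (3)·(3)) / 3 = 30/3 = 10

S is symmetric (S[j,i] = S[i,j]). Assembling:

S = [[14.25, 3.3333],
 [3.3333, 10]]


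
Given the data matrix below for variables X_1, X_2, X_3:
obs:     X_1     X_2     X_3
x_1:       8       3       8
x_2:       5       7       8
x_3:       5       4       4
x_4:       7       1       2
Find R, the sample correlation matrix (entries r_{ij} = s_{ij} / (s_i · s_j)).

Step 1 — column means:
  mean(X_1) = (8 + 5 + 5 + 7) / 4 = 25/4 = 6.25
  mean(X_2) = (3 + 7 + 4 + 1) / 4 = 15/4 = 3.75
  mean(X_3) = (8 + 8 + 4 + 2) / 4 = 22/4 = 5.5

Step 2 — sample variances and covariances s[i,j] = (1/(n-1)) · Σ_k (x_{k,i} - mean_i) · (x_{k,j} - mean_j), with n-1 = 3:
  s[X_1,X_1] = ((1.75)·(1.75) + (-1.25)·(-1.25) + (-1.25)·(-1.25) + (0.75)·(0.75)) / 3 = 6.75/3 = 2.25
  s[X_1,X_2] = ((1.75)·(-0.75) + (-1.25)·(3.25) + (-1.25)·(0.25) + (0.75)·(-2.75)) / 3 = -7.75/3 = -2.5833
  s[X_1,X_3] = ((1.75)·(2.5) + (-1.25)·(2.5) + (-1.25)·(-1.5) + (0.75)·(-3.5)) / 3 = 0.5/3 = 0.1667
  s[X_2,X_2] = ((-0.75)·(-0.75) + (3.25)·(3.25) + (0.25)·(0.25) + (-2.75)·(-2.75)) / 3 = 18.75/3 = 6.25
  s[X_2,X_3] = ((-0.75)·(2.5) + (3.25)·(2.5) + (0.25)·(-1.5) + (-2.75)·(-3.5)) / 3 = 15.5/3 = 5.1667
  s[X_3,X_3] = ((2.5)·(2.5) + (2.5)·(2.5) + (-1.5)·(-1.5) + (-3.5)·(-3.5)) / 3 = 27/3 = 9
  Sample standard deviations s_i = √(s[i,i]):
  s(X_1) = √(2.25) = 1.5
  s(X_2) = √(6.25) = 2.5
  s(X_3) = √(9) = 3

Step 3 — r_{ij} = s_{ij} / (s_i · s_j):
  r[X_1,X_1] = 1 (diagonal).
  r[X_1,X_2] = -2.5833 / (1.5 · 2.5) = -2.5833 / 3.75 = -0.6889
  r[X_1,X_3] = 0.1667 / (1.5 · 3) = 0.1667 / 4.5 = 0.037
  r[X_2,X_2] = 1 (diagonal).
  r[X_2,X_3] = 5.1667 / (2.5 · 3) = 5.1667 / 7.5 = 0.6889
  r[X_3,X_3] = 1 (diagonal).

R is symmetric with unit diagonal. Assembling:

R = [[1, -0.6889, 0.037],
 [-0.6889, 1, 0.6889],
 [0.037, 0.6889, 1]]


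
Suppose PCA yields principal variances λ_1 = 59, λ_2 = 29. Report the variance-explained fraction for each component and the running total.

Step 1 — total variance = trace(Sigma) = Σ λ_i = 59 + 29 = 88.

Step 2 — fraction explained by component i = λ_i / Σ λ:
  PC1: 59/88 = 0.6705
  PC2: 29/88 = 0.3295

Step 3 — cumulative fraction after k components = (λ_1 + ... + λ_k) / Σ λ:
  k = 1: 59/88 = 0.6705
  k = 2: (59 + 29)/88 = 88/88 = 1

Summary (fraction, with percent):

explained: PC1 0.6705 (67.05%), PC2 0.3295 (32.95%);  cumulative: 0.6705, 1


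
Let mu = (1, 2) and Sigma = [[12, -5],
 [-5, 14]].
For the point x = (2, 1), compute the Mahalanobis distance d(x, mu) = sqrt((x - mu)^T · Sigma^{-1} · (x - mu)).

Step 1 — centre the observation: (x - mu) = (1, -1).

Step 2 — invert Sigma. det(Sigma) = 12·14 - (-5)² = 143.
  Sigma^{-1} = (1/det) · [[d, -b], [-b, a]] = [[0.0979, 0.035],
 [0.035, 0.0839]].

Step 3 — form the quadratic (x - mu)^T · Sigma^{-1} · (x - mu):
  Sigma^{-1} · (x - mu) = (0.0629, -0.049).
  (x - mu)^T · [Sigma^{-1} · (x - mu)] = (1)·(0.0629) + (-1)·(-0.049) = 0.1119.

Step 4 — take square root: d = √(0.1119) ≈ 0.3345.

d(x, mu) = √(0.1119) ≈ 0.3345


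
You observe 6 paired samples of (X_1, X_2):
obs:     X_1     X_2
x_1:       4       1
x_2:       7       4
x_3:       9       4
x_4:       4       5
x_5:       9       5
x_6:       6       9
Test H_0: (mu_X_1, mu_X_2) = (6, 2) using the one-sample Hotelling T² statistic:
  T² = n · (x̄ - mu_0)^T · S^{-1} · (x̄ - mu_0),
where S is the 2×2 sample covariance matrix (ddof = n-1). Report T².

Step 1 — sample mean vector:
  mean(X_1) = (4 + 7 + 9 + 4 + 9 + 6) / 6 = 39/6 = 6.5
  mean(X_2) = (1 + 4 + 4 + 5 + 5 + 9) / 6 = 28/6 = 4.6667
  x̄ = (6.5, 4.6667),  deviation x̄ - mu_0 = (6.5, 4.6667) - (6, 2) = (0.5, 2.6667).

Step 2 — sample covariance matrix, S[i,j] = (1/(n-1)) · Σ_k (x_{k,i} - mean_i) · (x_{k,j} - mean_j), divisor n-1 = 5:
  S[X_1,X_1] = ((-2.5)·(-2.5) + (0.5)·(0.5) + (2.5)·(2.5) + (-2.5)·(-2.5) + (2.5)·(2.5) + (-0.5)·(-0.5)) / 5 = 25.5/5 = 5.1
  S[X_1,X_2] = ((-2.5)·(-3.6667) + (0.5)·(-0.6667) + (2.5)·(-0.6667) + (-2.5)·(0.3333) + (2.5)·(0.3333) + (-0.5)·(4.3333)) / 5 = 5/5 = 1
  S[X_2,X_2] = ((-3.6667)·(-3.6667) + (-0.6667)·(-0.6667) + (-0.6667)·(-0.6667) + (0.3333)·(0.3333) + (0.3333)·(0.3333) + (4.3333)·(4.3333)) / 5 = 33.3333/5 = 6.6667
  S = [[5.1, 1],
 [1, 6.6667]].

Step 3 — invert S. det(S) = 5.1·6.6667 - (1)² = 33.
  S^{-1} = (1/det) · [[d, -b], [-b, a]] = [[0.202, -0.0303],
 [-0.0303, 0.1545]].

Step 4 — quadratic form (x̄ - mu_0)^T · S^{-1} · (x̄ - mu_0):
  S^{-1} · (x̄ - mu_0) = (0.0202, 0.397),
  (x̄ - mu_0)^T · [...] = (0.5)·(0.0202) + (2.6667)·(0.397) = 1.0687.

Step 5 — scale by n: T² = 6 · 1.0687 = 6.4121.

T² ≈ 6.4121


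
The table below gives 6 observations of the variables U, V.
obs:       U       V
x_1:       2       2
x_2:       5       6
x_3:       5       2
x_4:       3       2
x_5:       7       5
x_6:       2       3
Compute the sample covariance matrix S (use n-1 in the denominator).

Step 1 — column means:
  mean(U) = (2 + 5 + 5 + 3 + 7 + 2) / 6 = 24/6 = 4
  mean(V) = (2 + 6 + 2 + 2 + 5 + 3) / 6 = 20/6 = 3.3333

Step 2 — sample covariance S[i,j] = (1/(n-1)) · Σ_k (x_{k,i} - mean_i) · (x_{k,j} - mean_j), with n-1 = 5.
  S[U,U] = ((-2)·(-2) + (1)·(1) + (1)·(1) + (-1)·(-1) + (3)·(3) + (-2)·(-2)) / 5 = 20/5 = 4
  S[U,V] = ((-2)·(-1.3333) + (1)·(2.6667) + (1)·(-1.3333) + (-1)·(-1.3333) + (3)·(1.6667) + (-2)·(-0.3333)) / 5 = 11/5 = 2.2
  S[V,V] = ((-1.3333)·(-1.3333) + (2.6667)·(2.6667) + (-1.3333)·(-1.3333) + (-1.3333)·(-1.3333) + (1.6667)·(1.6667) + (-0.3333)·(-0.3333)) / 5 = 15.3333/5 = 3.0667

S is symmetric (S[j,i] = S[i,j]). Assembling:

S = [[4, 2.2],
 [2.2, 3.0667]]


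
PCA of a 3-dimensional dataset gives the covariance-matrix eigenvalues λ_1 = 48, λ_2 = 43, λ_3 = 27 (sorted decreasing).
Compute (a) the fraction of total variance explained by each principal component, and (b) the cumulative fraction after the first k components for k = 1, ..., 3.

Step 1 — total variance = trace(Sigma) = Σ λ_i = 48 + 43 + 27 = 118.

Step 2 — fraction explained by component i = λ_i / Σ λ:
  PC1: 48/118 = 0.4068
  PC2: 43/118 = 0.3644
  PC3: 27/118 = 0.2288

Step 3 — cumulative fraction after k components = (λ_1 + ... + λ_k) / Σ λ:
  k = 1: 48/118 = 0.4068
  k = 2: (48 + 43)/118 = 91/118 = 0.7712
  k = 3: (48 + 43 + 27)/118 = 118/118 = 1

Summary (fraction, with percent):

explained: PC1 0.4068 (40.68%), PC2 0.3644 (36.44%), PC3 0.2288 (22.88%);  cumulative: 0.4068, 0.7712, 1


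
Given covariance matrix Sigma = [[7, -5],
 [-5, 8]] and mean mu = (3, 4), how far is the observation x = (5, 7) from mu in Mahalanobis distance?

Step 1 — centre the observation: (x - mu) = (2, 3).

Step 2 — invert Sigma. det(Sigma) = 7·8 - (-5)² = 31.
  Sigma^{-1} = (1/det) · [[d, -b], [-b, a]] = [[0.2581, 0.1613],
 [0.1613, 0.2258]].

Step 3 — form the quadratic (x - mu)^T · Sigma^{-1} · (x - mu):
  Sigma^{-1} · (x - mu) = (1, 1).
  (x - mu)^T · [Sigma^{-1} · (x - mu)] = (2)·(1) + (3)·(1) = 5.

Step 4 — take square root: d = √(5) ≈ 2.2361.

d(x, mu) = √(5) ≈ 2.2361


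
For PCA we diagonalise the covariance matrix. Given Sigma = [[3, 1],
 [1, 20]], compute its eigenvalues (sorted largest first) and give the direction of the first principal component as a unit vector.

Step 1 — characteristic polynomial of 2×2 Sigma:
  det(Sigma - λI) = λ² - trace · λ + det = 0.
  trace = 3 + 20 = 23, det = 3·20 - (1)² = 59.
Step 2 — discriminant:
  Δ = trace² - 4·det = 529 - 236 = 293.
Step 3 — eigenvalues:
  λ = (trace ± √Δ)/2 = (23 ± 17.1172)/2,
  λ_1 = 20.0586,  λ_2 = 2.9414.

Step 4 — unit eigenvector for λ_1: solve (Sigma - λ_1 I)v = 0. First row:
  (3 - 20.0586)·v_x + (1)·v_y = 0, i.e. (-17.0586)·v_x + (1)·v_y = 0,
  so v ∝ (b, λ_1 - a) = (1, 17.0586) = u.
  ||u|| = √((1)² + (17.0586)²) = √(291.9966) ≈ 17.0879,
  v_1 = u/||u|| ≈ (0.0585, 0.9983) (||v_1|| = 1).

λ_1 = 20.0586,  λ_2 = 2.9414;  v_1 ≈ (0.0585, 0.9983)


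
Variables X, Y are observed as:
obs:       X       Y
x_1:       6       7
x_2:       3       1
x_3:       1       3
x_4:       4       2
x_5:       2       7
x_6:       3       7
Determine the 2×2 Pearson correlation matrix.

Step 1 — column means:
  mean(X) = (6 + 3 + 1 + 4 + 2 + 3) / 6 = 19/6 = 3.1667
  mean(Y) = (7 + 1 + 3 + 2 + 7 + 7) / 6 = 27/6 = 4.5

Step 2 — sample variances and covariances s[i,j] = (1/(n-1)) · Σ_k (x_{k,i} - mean_i) · (x_{k,j} - mean_j), with n-1 = 5:
  s[X,X] = ((2.8333)·(2.8333) + (-0.1667)·(-0.1667) + (-2.1667)·(-2.1667) + (0.8333)·(0.8333) + (-1.1667)·(-1.1667) + (-0.1667)·(-0.1667)) / 5 = 14.8333/5 = 2.9667
  s[X,Y] = ((2.8333)·(2.5) + (-0.1667)·(-3.5) + (-2.1667)·(-1.5) + (0.8333)·(-2.5) + (-1.1667)·(2.5) + (-0.1667)·(2.5)) / 5 = 5.5/5 = 1.1
  s[Y,Y] = ((2.5)·(2.5) + (-3.5)·(-3.5) + (-1.5)·(-1.5) + (-2.5)·(-2.5) + (2.5)·(2.5) + (2.5)·(2.5)) / 5 = 39.5/5 = 7.9
  Sample standard deviations s_i = √(s[i,i]):
  s(X) = √(2.9667) = 1.7224
  s(Y) = √(7.9) = 2.8107

Step 3 — r_{ij} = s_{ij} / (s_i · s_j):
  r[X,X] = 1 (diagonal).
  r[X,Y] = 1.1 / (1.7224 · 2.8107) = 1.1 / 4.8411 = 0.2272
  r[Y,Y] = 1 (diagonal).

R is symmetric with unit diagonal. Assembling:

R = [[1, 0.2272],
 [0.2272, 1]]


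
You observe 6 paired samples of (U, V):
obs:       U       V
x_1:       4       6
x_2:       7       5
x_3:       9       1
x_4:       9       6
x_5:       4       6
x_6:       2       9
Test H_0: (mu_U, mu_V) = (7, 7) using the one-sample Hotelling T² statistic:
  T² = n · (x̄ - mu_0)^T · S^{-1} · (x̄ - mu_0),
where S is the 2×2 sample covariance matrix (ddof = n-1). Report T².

Step 1 — sample mean vector:
  mean(U) = (4 + 7 + 9 + 9 + 4 + 2) / 6 = 35/6 = 5.8333
  mean(V) = (6 + 5 + 1 + 6 + 6 + 9) / 6 = 33/6 = 5.5
  x̄ = (5.8333, 5.5),  deviation x̄ - mu_0 = (5.8333, 5.5) - (7, 7) = (-1.1667, -1.5).

Step 2 — sample covariance matrix, S[i,j] = (1/(n-1)) · Σ_k (x_{k,i} - mean_i) · (x_{k,j} - mean_j), divisor n-1 = 5:
  S[U,U] = ((-1.8333)·(-1.8333) + (1.1667)·(1.1667) + (3.1667)·(3.1667) + (3.1667)·(3.1667) + (-1.8333)·(-1.8333) + (-3.8333)·(-3.8333)) / 5 = 42.8333/5 = 8.5667
  S[U,V] = ((-1.8333)·(0.5) + (1.1667)·(-0.5) + (3.1667)·(-4.5) + (3.1667)·(0.5) + (-1.8333)·(0.5) + (-3.8333)·(3.5)) / 5 = -28.5/5 = -5.7
  S[V,V] = ((0.5)·(0.5) + (-0.5)·(-0.5) + (-4.5)·(-4.5) + (0.5)·(0.5) + (0.5)·(0.5) + (3.5)·(3.5)) / 5 = 33.5/5 = 6.7
  S = [[8.5667, -5.7],
 [-5.7, 6.7]].

Step 3 — invert S. det(S) = 8.5667·6.7 - (-5.7)² = 24.9067.
  S^{-1} = (1/det) · [[d, -b], [-b, a]] = [[0.269, 0.2289],
 [0.2289, 0.344]].

Step 4 — quadratic form (x̄ - mu_0)^T · S^{-1} · (x̄ - mu_0):
  S^{-1} · (x̄ - mu_0) = (-0.6571, -0.7829),
  (x̄ - mu_0)^T · [...] = (-1.1667)·(-0.6571) + (-1.5)·(-0.7829) = 1.941.

Step 5 — scale by n: T² = 6 · 1.941 = 11.6461.

T² ≈ 11.6461


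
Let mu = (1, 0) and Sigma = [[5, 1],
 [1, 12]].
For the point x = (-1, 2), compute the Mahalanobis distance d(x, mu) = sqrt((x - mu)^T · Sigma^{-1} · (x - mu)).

Step 1 — centre the observation: (x - mu) = (-2, 2).

Step 2 — invert Sigma. det(Sigma) = 5·12 - (1)² = 59.
  Sigma^{-1} = (1/det) · [[d, -b], [-b, a]] = [[0.2034, -0.0169],
 [-0.0169, 0.0847]].

Step 3 — form the quadratic (x - mu)^T · Sigma^{-1} · (x - mu):
  Sigma^{-1} · (x - mu) = (-0.4407, 0.2034).
  (x - mu)^T · [Sigma^{-1} · (x - mu)] = (-2)·(-0.4407) + (2)·(0.2034) = 1.2881.

Step 4 — take square root: d = √(1.2881) ≈ 1.135.

d(x, mu) = √(1.2881) ≈ 1.135


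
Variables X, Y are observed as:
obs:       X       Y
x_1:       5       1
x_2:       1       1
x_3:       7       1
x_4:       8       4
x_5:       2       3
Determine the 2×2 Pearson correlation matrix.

Step 1 — column means:
  mean(X) = (5 + 1 + 7 + 8 + 2) / 5 = 23/5 = 4.6
  mean(Y) = (1 + 1 + 1 + 4 + 3) / 5 = 10/5 = 2

Step 2 — sample variances and covariances s[i,j] = (1/(n-1)) · Σ_k (x_{k,i} - mean_i) · (x_{k,j} - mean_j), with n-1 = 4:
  s[X,X] = ((0.4)·(0.4) + (-3.6)·(-3.6) + (2.4)·(2.4) + (3.4)·(3.4) + (-2.6)·(-2.6)) / 4 = 37.2/4 = 9.3
  s[X,Y] = ((0.4)·(-1) + (-3.6)·(-1) + (2.4)·(-1) + (3.4)·(2) + (-2.6)·(1)) / 4 = 5/4 = 1.25
  s[Y,Y] = ((-1)·(-1) + (-1)·(-1) + (-1)·(-1) + (2)·(2) + (1)·(1)) / 4 = 8/4 = 2
  Sample standard deviations s_i = √(s[i,i]):
  s(X) = √(9.3) = 3.0496
  s(Y) = √(2) = 1.4142

Step 3 — r_{ij} = s_{ij} / (s_i · s_j):
  r[X,X] = 1 (diagonal).
  r[X,Y] = 1.25 / (3.0496 · 1.4142) = 1.25 / 4.3128 = 0.2898
  r[Y,Y] = 1 (diagonal).

R is symmetric with unit diagonal. Assembling:

R = [[1, 0.2898],
 [0.2898, 1]]


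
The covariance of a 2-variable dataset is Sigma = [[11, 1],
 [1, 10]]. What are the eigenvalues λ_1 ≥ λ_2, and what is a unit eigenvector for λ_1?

Step 1 — characteristic polynomial of 2×2 Sigma:
  det(Sigma - λI) = λ² - trace · λ + det = 0.
  trace = 11 + 10 = 21, det = 11·10 - (1)² = 109.
Step 2 — discriminant:
  Δ = trace² - 4·det = 441 - 436 = 5.
Step 3 — eigenvalues:
  λ = (trace ± √Δ)/2 = (21 ± 2.2361)/2,
  λ_1 = 11.618,  λ_2 = 9.382.

Step 4 — unit eigenvector for λ_1: solve (Sigma - λ_1 I)v = 0. First row:
  (11 - 11.618)·v_x + (1)·v_y = 0, i.e. (-0.618)·v_x + (1)·v_y = 0,
  so v ∝ (b, λ_1 - a) = (1, 0.618) = u.
  ||u|| = √((1)² + (0.618)²) = √(1.382) ≈ 1.1756,
  v_1 = u/||u|| ≈ (0.8507, 0.5257) (||v_1|| = 1).

λ_1 = 11.618,  λ_2 = 9.382;  v_1 ≈ (0.8507, 0.5257)


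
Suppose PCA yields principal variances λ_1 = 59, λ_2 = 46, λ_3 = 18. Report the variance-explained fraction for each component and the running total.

Step 1 — total variance = trace(Sigma) = Σ λ_i = 59 + 46 + 18 = 123.

Step 2 — fraction explained by component i = λ_i / Σ λ:
  PC1: 59/123 = 0.4797
  PC2: 46/123 = 0.374
  PC3: 18/123 = 0.1463

Step 3 — cumulative fraction after k components = (λ_1 + ... + λ_k) / Σ λ:
  k = 1: 59/123 = 0.4797
  k = 2: (59 + 46)/123 = 105/123 = 0.8537
  k = 3: (59 + 46 + 18)/123 = 123/123 = 1

Summary (fraction, with percent):

explained: PC1 0.4797 (47.97%), PC2 0.374 (37.4%), PC3 0.1463 (14.63%);  cumulative: 0.4797, 0.8537, 1


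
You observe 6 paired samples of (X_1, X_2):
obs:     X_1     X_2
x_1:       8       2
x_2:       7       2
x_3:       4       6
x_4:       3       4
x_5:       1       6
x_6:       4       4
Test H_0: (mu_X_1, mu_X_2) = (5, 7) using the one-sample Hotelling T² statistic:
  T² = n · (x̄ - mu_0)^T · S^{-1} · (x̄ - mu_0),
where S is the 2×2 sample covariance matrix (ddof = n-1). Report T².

Step 1 — sample mean vector:
  mean(X_1) = (8 + 7 + 4 + 3 + 1 + 4) / 6 = 27/6 = 4.5
  mean(X_2) = (2 + 2 + 6 + 4 + 6 + 4) / 6 = 24/6 = 4
  x̄ = (4.5, 4),  deviation x̄ - mu_0 = (4.5, 4) - (5, 7) = (-0.5, -3).

Step 2 — sample covariance matrix, S[i,j] = (1/(n-1)) · Σ_k (x_{k,i} - mean_i) · (x_{k,j} - mean_j), divisor n-1 = 5:
  S[X_1,X_1] = ((3.5)·(3.5) + (2.5)·(2.5) + (-0.5)·(-0.5) + (-1.5)·(-1.5) + (-3.5)·(-3.5) + (-0.5)·(-0.5)) / 5 = 33.5/5 = 6.7
  S[X_1,X_2] = ((3.5)·(-2) + (2.5)·(-2) + (-0.5)·(2) + (-1.5)·(0) + (-3.5)·(2) + (-0.5)·(0)) / 5 = -20/5 = -4
  S[X_2,X_2] = ((-2)·(-2) + (-2)·(-2) + (2)·(2) + (0)·(0) + (2)·(2) + (0)·(0)) / 5 = 16/5 = 3.2
  S = [[6.7, -4],
 [-4, 3.2]].

Step 3 — invert S. det(S) = 6.7·3.2 - (-4)² = 5.44.
  S^{-1} = (1/det) · [[d, -b], [-b, a]] = [[0.5882, 0.7353],
 [0.7353, 1.2316]].

Step 4 — quadratic form (x̄ - mu_0)^T · S^{-1} · (x̄ - mu_0):
  S^{-1} · (x̄ - mu_0) = (-2.5, -4.0625),
  (x̄ - mu_0)^T · [...] = (-0.5)·(-2.5) + (-3)·(-4.0625) = 13.4375.

Step 5 — scale by n: T² = 6 · 13.4375 = 80.625.

T² ≈ 80.625


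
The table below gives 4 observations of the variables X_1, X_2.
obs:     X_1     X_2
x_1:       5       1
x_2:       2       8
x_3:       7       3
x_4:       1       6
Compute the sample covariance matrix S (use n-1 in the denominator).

Step 1 — column means:
  mean(X_1) = (5 + 2 + 7 + 1) / 4 = 15/4 = 3.75
  mean(X_2) = (1 + 8 + 3 + 6) / 4 = 18/4 = 4.5

Step 2 — sample covariance S[i,j] = (1/(n-1)) · Σ_k (x_{k,i} - mean_i) · (x_{k,j} - mean_j), with n-1 = 3.
  S[X_1,X_1] = ((1.25)·(1.25) + (-1.75)·(-1.75) + (3.25)·(3.25) + (-2.75)·(-2.75)) / 3 = 22.75/3 = 7.5833
  S[X_1,X_2] = ((1.25)·(-3.5) + (-1.75)·(3.5) + (3.25)·(-1.5) + (-2.75)·(1.5)) / 3 = -19.5/3 = -6.5
  S[X_2,X_2] = ((-3.5)·(-3.5) + (3.5)·(3.5) + (-1.5)·(-1.5) + (1.5)·(1.5)) / 3 = 29/3 = 9.6667

S is symmetric (S[j,i] = S[i,j]). Assembling:

S = [[7.5833, -6.5],
 [-6.5, 9.6667]]


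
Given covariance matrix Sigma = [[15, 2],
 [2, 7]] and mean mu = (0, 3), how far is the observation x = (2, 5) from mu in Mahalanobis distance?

Step 1 — centre the observation: (x - mu) = (2, 2).

Step 2 — invert Sigma. det(Sigma) = 15·7 - (2)² = 101.
  Sigma^{-1} = (1/det) · [[d, -b], [-b, a]] = [[0.0693, -0.0198],
 [-0.0198, 0.1485]].

Step 3 — form the quadratic (x - mu)^T · Sigma^{-1} · (x - mu):
  Sigma^{-1} · (x - mu) = (0.099, 0.2574).
  (x - mu)^T · [Sigma^{-1} · (x - mu)] = (2)·(0.099) + (2)·(0.2574) = 0.7129.

Step 4 — take square root: d = √(0.7129) ≈ 0.8443.

d(x, mu) = √(0.7129) ≈ 0.8443


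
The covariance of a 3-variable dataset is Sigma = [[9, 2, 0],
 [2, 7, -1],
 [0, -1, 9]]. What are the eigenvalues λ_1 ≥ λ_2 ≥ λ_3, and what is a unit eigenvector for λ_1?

Step 1 — characteristic polynomial p(λ) = det(λI - Sigma) = λ³ - tr·λ² + c_1·λ - det, where tr = trace, c_1 = sum of the principal 2×2 minors, det = det(Sigma):
  tr = 9 + 7 + 9 = 25,
  c_1 = (9·7 - (2)²) + (9·9 - (0)²) + (7·9 - (-1)²) = 59 + 81 + 62 = 202,
  det = 9·(7·9 - (-1)²) - (2)·((2)·9 - (-1)·(0)) + (0)·((2)·(-1) - 7·(0)) = 9·(62) - (2)·(18) + (0)·(-2) = 522.
  So p(λ) = λ³ - 25λ² + 202λ - 522.
Step 2 — look for an integer root (rational root theorem: any rational root is an integer divisor of 522). Testing λ = 9:
  p(9) = 729 - 2025 + 1818 - 522 = 0  ✓
  Dividing out (λ - 9): p(λ) = (λ - 9)(λ² - 16λ + 58).
Step 3 — remaining eigenvalues from the quadratic λ² - 16λ + 58 = 0:
  Δ = 16² - 4·58 = 256 - 232 = 24,  λ = (16 ± √24)/2 = (16 ± 4.899)/2 ≈ 10.4495 or 5.5505.
  Sorted: λ_1 = 10.4495,  λ_2 = 9,  λ_3 = 5.5505  (check: sum = 25 = tr ✓).

Step 4 — unit eigenvector for λ_1 ≈ 10.4495: v spans the null space of (Sigma - λ_1 I), whose rows are
  r_1 = (-1.4495, 2, 0),  r_2 = (2, -3.4495, -1),  r_3 = (0, -1, -1.4495).
  v is orthogonal to every row, so take v ∝ r_1 × r_2 = ((2)·(-1) - (0)·(-3.4495), (0)·(2) - (-1.4495)·(-1), (-1.4495)·(-3.4495) - (2)·(2)) ≈ (-2, -1.4495, 1).
  Rescale (multiply by -1 so the first nonzero entry is positive): u = (2, 1.4495, -1).
  ||u|| = √((2)² + (1.4495)² + (-1)²) = √(7.101) ≈ 2.6648,  v_1 = u/||u|| ≈ (0.7505, 0.5439, -0.3753) (||v_1|| = 1).

λ_1 = 10.4495,  λ_2 = 9,  λ_3 = 5.5505;  v_1 ≈ (0.7505, 0.5439, -0.3753)


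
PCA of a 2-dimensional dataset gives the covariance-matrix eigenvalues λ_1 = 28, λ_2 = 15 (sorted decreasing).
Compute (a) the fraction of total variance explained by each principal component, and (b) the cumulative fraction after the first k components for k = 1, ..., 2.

Step 1 — total variance = trace(Sigma) = Σ λ_i = 28 + 15 = 43.

Step 2 — fraction explained by component i = λ_i / Σ λ:
  PC1: 28/43 = 0.6512
  PC2: 15/43 = 0.3488

Step 3 — cumulative fraction after k components = (λ_1 + ... + λ_k) / Σ λ:
  k = 1: 28/43 = 0.6512
  k = 2: (28 + 15)/43 = 43/43 = 1

Summary (fraction, with percent):

explained: PC1 0.6512 (65.12%), PC2 0.3488 (34.88%);  cumulative: 0.6512, 1


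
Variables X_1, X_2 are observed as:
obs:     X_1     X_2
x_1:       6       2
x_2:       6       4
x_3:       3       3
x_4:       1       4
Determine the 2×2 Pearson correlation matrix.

Step 1 — column means:
  mean(X_1) = (6 + 6 + 3 + 1) / 4 = 16/4 = 4
  mean(X_2) = (2 + 4 + 3 + 4) / 4 = 13/4 = 3.25

Step 2 — sample variances and covariances s[i,j] = (1/(n-1)) · Σ_k (x_{k,i} - mean_i) · (x_{k,j} - mean_j), with n-1 = 3:
  s[X_1,X_1] = ((2)·(2) + (2)·(2) + (-1)·(-1) + (-3)·(-3)) / 3 = 18/3 = 6
  s[X_1,X_2] = ((2)·(-1.25) + (2)·(0.75) + (-1)·(-0.25) + (-3)·(0.75)) / 3 = -3/3 = -1
  s[X_2,X_2] = ((-1.25)·(-1.25) + (0.75)·(0.75) + (-0.25)·(-0.25) + (0.75)·(0.75)) / 3 = 2.75/3 = 0.9167
  Sample standard deviations s_i = √(s[i,i]):
  s(X_1) = √(6) = 2.4495
  s(X_2) = √(0.9167) = 0.9574

Step 3 — r_{ij} = s_{ij} / (s_i · s_j):
  r[X_1,X_1] = 1 (diagonal).
  r[X_1,X_2] = -1 / (2.4495 · 0.9574) = -1 / 2.3452 = -0.4264
  r[X_2,X_2] = 1 (diagonal).

R is symmetric with unit diagonal. Assembling:

R = [[1, -0.4264],
 [-0.4264, 1]]


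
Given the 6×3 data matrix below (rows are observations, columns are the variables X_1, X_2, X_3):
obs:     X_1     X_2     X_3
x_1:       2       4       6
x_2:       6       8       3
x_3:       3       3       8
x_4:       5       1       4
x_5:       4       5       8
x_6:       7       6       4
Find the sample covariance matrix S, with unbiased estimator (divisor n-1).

Step 1 — column means:
  mean(X_1) = (2 + 6 + 3 + 5 + 4 + 7) / 6 = 27/6 = 4.5
  mean(X_2) = (4 + 8 + 3 + 1 + 5 + 6) / 6 = 27/6 = 4.5
  mean(X_3) = (6 + 3 + 8 + 4 + 8 + 4) / 6 = 33/6 = 5.5

Step 2 — sample covariance S[i,j] = (1/(n-1)) · Σ_k (x_{k,i} - mean_i) · (x_{k,j} - mean_j), with n-1 = 5.
  S[X_1,X_1] = ((-2.5)·(-2.5) + (1.5)·(1.5) + (-1.5)·(-1.5) + (0.5)·(0.5) + (-0.5)·(-0.5) + (2.5)·(2.5)) / 5 = 17.5/5 = 3.5
  S[X_1,X_2] = ((-2.5)·(-0.5) + (1.5)·(3.5) + (-1.5)·(-1.5) + (0.5)·(-3.5) + (-0.5)·(0.5) + (2.5)·(1.5)) / 5 = 10.5/5 = 2.1
  S[X_1,X_3] = ((-2.5)·(0.5) + (1.5)·(-2.5) + (-1.5)·(2.5) + (0.5)·(-1.5) + (-0.5)·(2.5) + (2.5)·(-1.5)) / 5 = -14.5/5 = -2.9
  S[X_2,X_2] = ((-0.5)·(-0.5) + (3.5)·(3.5) + (-1.5)·(-1.5) + (-3.5)·(-3.5) + (0.5)·(0.5) + (1.5)·(1.5)) / 5 = 29.5/5 = 5.9
  S[X_2,X_3] = ((-0.5)·(0.5) + (3.5)·(-2.5) + (-1.5)·(2.5) + (-3.5)·(-1.5) + (0.5)·(2.5) + (1.5)·(-1.5)) / 5 = -8.5/5 = -1.7
  S[X_3,X_3] = ((0.5)·(0.5) + (-2.5)·(-2.5) + (2.5)·(2.5) + (-1.5)·(-1.5) + (2.5)·(2.5) + (-1.5)·(-1.5)) / 5 = 23.5/5 = 4.7

S is symmetric (S[j,i] = S[i,j]). Assembling:

S = [[3.5, 2.1, -2.9],
 [2.1, 5.9, -1.7],
 [-2.9, -1.7, 4.7]]


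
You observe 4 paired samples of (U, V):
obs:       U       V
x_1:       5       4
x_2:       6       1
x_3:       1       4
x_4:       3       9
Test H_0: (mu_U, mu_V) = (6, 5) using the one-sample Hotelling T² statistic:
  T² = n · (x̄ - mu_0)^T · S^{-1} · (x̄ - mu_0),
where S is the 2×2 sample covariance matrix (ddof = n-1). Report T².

Step 1 — sample mean vector:
  mean(U) = (5 + 6 + 1 + 3) / 4 = 15/4 = 3.75
  mean(V) = (4 + 1 + 4 + 9) / 4 = 18/4 = 4.5
  x̄ = (3.75, 4.5),  deviation x̄ - mu_0 = (3.75, 4.5) - (6, 5) = (-2.25, -0.5).

Step 2 — sample covariance matrix, S[i,j] = (1/(n-1)) · Σ_k (x_{k,i} - mean_i) · (x_{k,j} - mean_j), divisor n-1 = 3:
  S[U,U] = ((1.25)·(1.25) + (2.25)·(2.25) + (-2.75)·(-2.75) + (-0.75)·(-0.75)) / 3 = 14.75/3 = 4.9167
  S[U,V] = ((1.25)·(-0.5) + (2.25)·(-3.5) + (-2.75)·(-0.5) + (-0.75)·(4.5)) / 3 = -10.5/3 = -3.5
  S[V,V] = ((-0.5)·(-0.5) + (-3.5)·(-3.5) + (-0.5)·(-0.5) + (4.5)·(4.5)) / 3 = 33/3 = 11
  S = [[4.9167, -3.5],
 [-3.5, 11]].

Step 3 — invert S. det(S) = 4.9167·11 - (-3.5)² = 41.8333.
  S^{-1} = (1/det) · [[d, -b], [-b, a]] = [[0.2629, 0.0837],
 [0.0837, 0.1175]].

Step 4 — quadratic form (x̄ - mu_0)^T · S^{-1} · (x̄ - mu_0):
  S^{-1} · (x̄ - mu_0) = (-0.6335, -0.247),
  (x̄ - mu_0)^T · [...] = (-2.25)·(-0.6335) + (-0.5)·(-0.247) = 1.5488.

Step 5 — scale by n: T² = 4 · 1.5488 = 6.1952.

T² ≈ 6.1952


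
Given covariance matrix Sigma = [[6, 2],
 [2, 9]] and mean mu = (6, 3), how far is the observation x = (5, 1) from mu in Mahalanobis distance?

Step 1 — centre the observation: (x - mu) = (-1, -2).

Step 2 — invert Sigma. det(Sigma) = 6·9 - (2)² = 50.
  Sigma^{-1} = (1/det) · [[d, -b], [-b, a]] = [[0.18, -0.04],
 [-0.04, 0.12]].

Step 3 — form the quadratic (x - mu)^T · Sigma^{-1} · (x - mu):
  Sigma^{-1} · (x - mu) = (-0.1, -0.2).
  (x - mu)^T · [Sigma^{-1} · (x - mu)] = (-1)·(-0.1) + (-2)·(-0.2) = 0.5.

Step 4 — take square root: d = √(0.5) ≈ 0.7071.

d(x, mu) = √(0.5) ≈ 0.7071


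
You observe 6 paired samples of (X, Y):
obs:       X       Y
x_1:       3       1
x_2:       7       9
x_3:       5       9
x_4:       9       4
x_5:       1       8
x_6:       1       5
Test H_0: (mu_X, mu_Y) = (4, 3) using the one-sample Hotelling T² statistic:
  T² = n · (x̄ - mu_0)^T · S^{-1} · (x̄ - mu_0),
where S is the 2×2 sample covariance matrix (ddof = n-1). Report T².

Step 1 — sample mean vector:
  mean(X) = (3 + 7 + 5 + 9 + 1 + 1) / 6 = 26/6 = 4.3333
  mean(Y) = (1 + 9 + 9 + 4 + 8 + 5) / 6 = 36/6 = 6
  x̄ = (4.3333, 6),  deviation x̄ - mu_0 = (4.3333, 6) - (4, 3) = (0.3333, 3).

Step 2 — sample covariance matrix, S[i,j] = (1/(n-1)) · Σ_k (x_{k,i} - mean_i) · (x_{k,j} - mean_j), divisor n-1 = 5:
  S[X,X] = ((-1.3333)·(-1.3333) + (2.6667)·(2.6667) + (0.6667)·(0.6667) + (4.6667)·(4.6667) + (-3.3333)·(-3.3333) + (-3.3333)·(-3.3333)) / 5 = 53.3333/5 = 10.6667
  S[X,Y] = ((-1.3333)·(-5) + (2.6667)·(3) + (0.6667)·(3) + (4.6667)·(-2) + (-3.3333)·(2) + (-3.3333)·(-1)) / 5 = 4/5 = 0.8
  S[Y,Y] = ((-5)·(-5) + (3)·(3) + (3)·(3) + (-2)·(-2) + (2)·(2) + (-1)·(-1)) / 5 = 52/5 = 10.4
  S = [[10.6667, 0.8],
 [0.8, 10.4]].

Step 3 — invert S. det(S) = 10.6667·10.4 - (0.8)² = 110.2933.
  S^{-1} = (1/det) · [[d, -b], [-b, a]] = [[0.0943, -0.0073],
 [-0.0073, 0.0967]].

Step 4 — quadratic form (x̄ - mu_0)^T · S^{-1} · (x̄ - mu_0):
  S^{-1} · (x̄ - mu_0) = (0.0097, 0.2877),
  (x̄ - mu_0)^T · [...] = (0.3333)·(0.0097) + (3)·(0.2877) = 0.8664.

Step 5 — scale by n: T² = 6 · 0.8664 = 5.1983.

T² ≈ 5.1983


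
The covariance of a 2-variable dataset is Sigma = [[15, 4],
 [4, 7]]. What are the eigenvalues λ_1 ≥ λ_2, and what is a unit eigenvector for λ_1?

Step 1 — characteristic polynomial of 2×2 Sigma:
  det(Sigma - λI) = λ² - trace · λ + det = 0.
  trace = 15 + 7 = 22, det = 15·7 - (4)² = 89.
Step 2 — discriminant:
  Δ = trace² - 4·det = 484 - 356 = 128.
Step 3 — eigenvalues:
  λ = (trace ± √Δ)/2 = (22 ± 11.3137)/2,
  λ_1 = 16.6569,  λ_2 = 5.3431.

Step 4 — unit eigenvector for λ_1: solve (Sigma - λ_1 I)v = 0. First row:
  (15 - 16.6569)·v_x + (4)·v_y = 0, i.e. (-1.6569)·v_x + (4)·v_y = 0,
  so v ∝ (b, λ_1 - a) = (4, 1.6569) = u.
  ||u|| = √((4)² + (1.6569)²) = √(18.7452) ≈ 4.3296,
  v_1 = u/||u|| ≈ (0.9239, 0.3827) (||v_1|| = 1).

λ_1 = 16.6569,  λ_2 = 5.3431;  v_1 ≈ (0.9239, 0.3827)


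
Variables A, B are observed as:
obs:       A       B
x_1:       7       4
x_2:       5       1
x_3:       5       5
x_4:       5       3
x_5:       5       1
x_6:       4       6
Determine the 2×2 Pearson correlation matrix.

Step 1 — column means:
  mean(A) = (7 + 5 + 5 + 5 + 5 + 4) / 6 = 31/6 = 5.1667
  mean(B) = (4 + 1 + 5 + 3 + 1 + 6) / 6 = 20/6 = 3.3333

Step 2 — sample variances and covariances s[i,j] = (1/(n-1)) · Σ_k (x_{k,i} - mean_i) · (x_{k,j} - mean_j), with n-1 = 5:
  s[A,A] = ((1.8333)·(1.8333) + (-0.1667)·(-0.1667) + (-0.1667)·(-0.1667) + (-0.1667)·(-0.1667) + (-0.1667)·(-0.1667) + (-1.1667)·(-1.1667)) / 5 = 4.8333/5 = 0.9667
  s[A,B] = ((1.8333)·(0.6667) + (-0.1667)·(-2.3333) + (-0.1667)·(1.6667) + (-0.1667)·(-0.3333) + (-0.1667)·(-2.3333) + (-1.1667)·(2.6667)) / 5 = -1.3333/5 = -0.2667
  s[B,B] = ((0.6667)·(0.6667) + (-2.3333)·(-2.3333) + (1.6667)·(1.6667) + (-0.3333)·(-0.3333) + (-2.3333)·(-2.3333) + (2.6667)·(2.6667)) / 5 = 21.3333/5 = 4.2667
  Sample standard deviations s_i = √(s[i,i]):
  s(A) = √(0.9667) = 0.9832
  s(B) = √(4.2667) = 2.0656

Step 3 — r_{ij} = s_{ij} / (s_i · s_j):
  r[A,A] = 1 (diagonal).
  r[A,B] = -0.2667 / (0.9832 · 2.0656) = -0.2667 / 2.0309 = -0.1313
  r[B,B] = 1 (diagonal).

R is symmetric with unit diagonal. Assembling:

R = [[1, -0.1313],
 [-0.1313, 1]]


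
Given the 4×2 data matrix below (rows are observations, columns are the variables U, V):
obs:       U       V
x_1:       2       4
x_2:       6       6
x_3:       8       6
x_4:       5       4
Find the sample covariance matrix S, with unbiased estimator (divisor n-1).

Step 1 — column means:
  mean(U) = (2 + 6 + 8 + 5) / 4 = 21/4 = 5.25
  mean(V) = (4 + 6 + 6 + 4) / 4 = 20/4 = 5

Step 2 — sample covariance S[i,j] = (1/(n-1)) · Σ_k (x_{k,i} - mean_i) · (x_{k,j} - mean_j), with n-1 = 3.
  S[U,U] = ((-3.25)·(-3.25) + (0.75)·(0.75) + (2.75)·(2.75) + (-0.25)·(-0.25)) / 3 = 18.75/3 = 6.25
  S[U,V] = ((-3.25)·(-1) + (0.75)·(1) + (2.75)·(1) + (-0.25)·(-1)) / 3 = 7/3 = 2.3333
  S[V,V] = ((-1)·(-1) + (1)·(1) + (1)·(1) + (-1)·(-1)) / 3 = 4/3 = 1.3333

S is symmetric (S[j,i] = S[i,j]). Assembling:

S = [[6.25, 2.3333],
 [2.3333, 1.3333]]


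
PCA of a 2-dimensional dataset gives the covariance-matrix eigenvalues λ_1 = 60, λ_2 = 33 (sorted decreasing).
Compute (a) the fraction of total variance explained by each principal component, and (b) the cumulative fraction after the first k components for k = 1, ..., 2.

Step 1 — total variance = trace(Sigma) = Σ λ_i = 60 + 33 = 93.

Step 2 — fraction explained by component i = λ_i / Σ λ:
  PC1: 60/93 = 0.6452
  PC2: 33/93 = 0.3548

Step 3 — cumulative fraction after k components = (λ_1 + ... + λ_k) / Σ λ:
  k = 1: 60/93 = 0.6452
  k = 2: (60 + 33)/93 = 93/93 = 1

Summary (fraction, with percent):

explained: PC1 0.6452 (64.52%), PC2 0.3548 (35.48%);  cumulative: 0.6452, 1


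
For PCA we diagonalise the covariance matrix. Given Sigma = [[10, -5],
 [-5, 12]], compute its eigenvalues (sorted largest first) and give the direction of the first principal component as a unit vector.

Step 1 — characteristic polynomial of 2×2 Sigma:
  det(Sigma - λI) = λ² - trace · λ + det = 0.
  trace = 10 + 12 = 22, det = 10·12 - (-5)² = 95.
Step 2 — discriminant:
  Δ = trace² - 4·det = 484 - 380 = 104.
Step 3 — eigenvalues:
  λ = (trace ± √Δ)/2 = (22 ± 10.198)/2,
  λ_1 = 16.099,  λ_2 = 5.901.

Step 4 — unit eigenvector for λ_1: solve (Sigma - λ_1 I)v = 0. First row:
  (10 - 16.099)·v_x + (-5)·v_y = 0, i.e. (-6.099)·v_x + (-5)·v_y = 0,
  so v ∝ (b, λ_1 - a) = (-5, 6.099); multiply by -1 so the first entry is positive: u = (5, -6.099).
  ||u|| = √((5)² + (-6.099)²) = √(62.198) ≈ 7.8866,
  v_1 = u/||u|| ≈ (0.634, -0.7733) (||v_1|| = 1).

λ_1 = 16.099,  λ_2 = 5.901;  v_1 ≈ (0.634, -0.7733)
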